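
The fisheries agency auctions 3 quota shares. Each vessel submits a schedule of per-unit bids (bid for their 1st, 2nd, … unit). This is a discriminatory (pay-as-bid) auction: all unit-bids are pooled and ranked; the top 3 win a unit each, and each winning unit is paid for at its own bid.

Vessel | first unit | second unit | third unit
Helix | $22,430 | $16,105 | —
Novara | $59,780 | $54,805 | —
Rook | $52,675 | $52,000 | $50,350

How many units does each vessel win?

Merging the schedules and taking the best 3: 59,780 (Novara-1), 54,805 (Novara-2), 52,675 (Rook-1)
Next rejected bid: $52,000 (not a price — pay-as-bid).
Allocation: Novara 2, Rook 1.

Novara 2, Rook 1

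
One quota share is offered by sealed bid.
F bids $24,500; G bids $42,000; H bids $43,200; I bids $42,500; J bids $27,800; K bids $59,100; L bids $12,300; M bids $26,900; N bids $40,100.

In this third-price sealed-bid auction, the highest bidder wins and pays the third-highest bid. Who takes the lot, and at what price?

Third-price sealed-bid auction: the highest bidder wins and pays the third-highest bid.
Sorting bids: 59,100 (K) > 43,200 (H) > 42,500 (I) > 42,000 (G) > 40,100 (N) > 27,800 (J) > …
K is highest; pays the third-highest bid, $42,500.

K pays $42,500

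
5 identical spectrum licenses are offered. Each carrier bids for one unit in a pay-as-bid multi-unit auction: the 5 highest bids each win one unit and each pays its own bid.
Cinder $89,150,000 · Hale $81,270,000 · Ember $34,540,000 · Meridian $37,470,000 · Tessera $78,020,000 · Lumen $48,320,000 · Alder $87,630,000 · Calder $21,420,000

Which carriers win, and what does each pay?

Bids ranked high→low: 89,150,000 (Cinder), 87,630,000 (Alder), 81,270,000 (Hale), 78,020,000 (Tessera), 48,320,000 (Lumen), 37,470,000 (Meridian), 34,540,000 (Ember), …
Winners (5 units): Cinder, Alder, Hale, Tessera, Lumen.
Each winner pays its own bid: Cinder $89,150,000, Alder $87,630,000, Hale $81,270,000, Tessera $78,020,000, Lumen $48,320,000.

Cinder $89,150,000, Alder $87,630,000, Hale $81,270,000, Tessera $78,020,000, Lumen $48,320,000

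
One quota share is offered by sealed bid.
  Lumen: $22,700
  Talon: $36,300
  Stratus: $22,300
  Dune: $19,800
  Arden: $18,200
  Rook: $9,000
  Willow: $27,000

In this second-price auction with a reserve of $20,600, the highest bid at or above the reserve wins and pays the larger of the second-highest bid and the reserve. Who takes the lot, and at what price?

Talon pays $27,000

Sorting bids: 36,300 (Talon) > 27,000 (Willow) > 22,700 (Lumen) > 22,300 (Stratus) > 19,800 (Dune) > 18,200 (Arden) > …
Highest eligible bid: Talon at $36,300.
Second-highest bid $27,000 exceeds the reserve $20,600 → payment $27,000.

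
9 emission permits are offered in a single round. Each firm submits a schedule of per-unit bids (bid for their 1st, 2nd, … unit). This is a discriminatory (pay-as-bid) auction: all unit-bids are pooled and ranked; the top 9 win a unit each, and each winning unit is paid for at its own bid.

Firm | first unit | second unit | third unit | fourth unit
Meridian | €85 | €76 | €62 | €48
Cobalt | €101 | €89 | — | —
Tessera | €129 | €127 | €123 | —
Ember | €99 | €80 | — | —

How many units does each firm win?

Cobalt 2, Ember 2, Meridian 2, Tessera 3

Pooled unit-bids ranked (top 9): 129 (Tessera-1), 127 (Tessera-2), 123 (Tessera-3), 101 (Cobalt-1), 99 (Ember-1), 89 (Cobalt-2), 85 (Meridian-1), 80 (Ember-2), 76 (Meridian-2)
Next rejected bid: €62 (not a price — pay-as-bid).
Allocation: Cobalt 2, Ember 2, Meridian 2, Tessera 3.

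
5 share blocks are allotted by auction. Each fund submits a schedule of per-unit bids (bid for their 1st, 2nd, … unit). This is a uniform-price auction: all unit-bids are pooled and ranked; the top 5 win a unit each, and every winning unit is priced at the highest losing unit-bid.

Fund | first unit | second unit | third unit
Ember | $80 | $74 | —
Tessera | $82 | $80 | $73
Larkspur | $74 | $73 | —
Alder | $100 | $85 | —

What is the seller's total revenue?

Total revenue: $370

All unit-bids, highest first — top 5: 100 (Alder-1), 85 (Alder-2), 82 (Tessera-1), 80 (Ember-1), 80 (Tessera-2)
The (k+1)-th unit-bid is $74.
Allocation: Alder 2, Ember 1, Tessera 2. Every unit priced at $74.
Revenue = 5 × 74 = $370.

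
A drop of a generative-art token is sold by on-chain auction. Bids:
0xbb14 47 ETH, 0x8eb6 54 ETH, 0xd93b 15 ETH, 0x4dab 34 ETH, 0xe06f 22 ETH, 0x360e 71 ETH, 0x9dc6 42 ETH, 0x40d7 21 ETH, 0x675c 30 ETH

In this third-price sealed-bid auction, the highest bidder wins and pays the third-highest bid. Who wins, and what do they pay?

Rule: the highest bidder wins and pays the third-highest bid.
Bids ranked: 71 (0x360e) > 54 (0x8eb6) > 47 (0xbb14) > 42 (0x9dc6) > 34 (0x4dab) > 30 (0x675c) > …
0x360e wins; payment is bid #3 in the ranking = 47 ETH.

0x360e pays 47 ETH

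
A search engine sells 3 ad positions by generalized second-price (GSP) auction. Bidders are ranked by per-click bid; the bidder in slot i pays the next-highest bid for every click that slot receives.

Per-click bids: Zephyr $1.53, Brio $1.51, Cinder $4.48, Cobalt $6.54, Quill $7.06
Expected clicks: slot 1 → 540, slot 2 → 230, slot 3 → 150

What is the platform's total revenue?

Total revenue: $4791.50

Ranked by bid: $7.06 (Quill) > $6.54 (Cobalt) > $4.48 (Cinder) > $1.53 (Zephyr) > …
Slot 1: Quill pays $6.54 × 540 = $3531.60
Slot 2: Cobalt pays $4.48 × 230 = $1030.40
Slot 3: Cinder pays $1.53 × 150 = $229.50
Total = $4791.50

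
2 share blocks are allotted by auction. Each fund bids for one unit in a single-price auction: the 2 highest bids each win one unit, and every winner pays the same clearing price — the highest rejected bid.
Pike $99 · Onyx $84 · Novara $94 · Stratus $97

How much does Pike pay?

Pike pays $94

Sorting: 99 (Pike), 97 (Stratus), 94 (Novara), 84 (Onyx)
The 2 highest are Pike, Stratus.
First losing bid is Novara's $94, which sets the uniform price.
Pike wins → pays $94.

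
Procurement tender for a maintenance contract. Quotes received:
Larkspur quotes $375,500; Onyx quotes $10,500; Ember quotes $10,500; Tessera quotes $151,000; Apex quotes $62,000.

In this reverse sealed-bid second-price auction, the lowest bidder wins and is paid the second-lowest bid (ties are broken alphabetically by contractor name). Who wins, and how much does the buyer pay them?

Ember is paid $10,500

Bids in order: 10,500 (Ember) < 10,500 (Onyx) < 62,000 (Apex) < 151,000 (Tessera) < 375,500 (Larkspur)
Ember and Onyx tie at $10,500; tie-break gives it to Ember.
Ember wins with the lowest bid; price is set by the runner-up at $10,500.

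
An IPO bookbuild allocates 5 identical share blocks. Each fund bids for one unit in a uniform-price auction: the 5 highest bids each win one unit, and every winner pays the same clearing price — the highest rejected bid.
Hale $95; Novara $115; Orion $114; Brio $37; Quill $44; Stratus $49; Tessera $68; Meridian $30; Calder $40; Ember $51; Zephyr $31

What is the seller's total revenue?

Sorting: 115 (Novara), 114 (Orion), 95 (Hale), 68 (Tessera), 51 (Ember), 49 (Stratus), 44 (Quill), …
Top 5: Novara, Orion, Hale, Tessera, Ember.
First losing bid is Stratus's $49, which sets the uniform price.
Total revenue = 5 × $49 = $245.

Total revenue: $245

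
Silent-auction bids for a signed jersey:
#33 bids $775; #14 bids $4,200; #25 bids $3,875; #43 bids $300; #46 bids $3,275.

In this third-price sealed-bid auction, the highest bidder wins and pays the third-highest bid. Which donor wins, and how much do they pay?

Bids ranked: 4,200 (#14) > 3,875 (#25) > 3,275 (#46) > 775 (#33) > 300 (#43)
#14 wins; payment is bid #3 in the ranking = $3,275.

#14 pays $3,275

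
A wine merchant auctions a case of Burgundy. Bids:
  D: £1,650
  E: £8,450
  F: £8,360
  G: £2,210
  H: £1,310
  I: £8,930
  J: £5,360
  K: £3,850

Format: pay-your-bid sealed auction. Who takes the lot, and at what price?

I pays £8,930

Bids in order: 8,930 (I) > 8,450 (E) > 8,360 (F) > 5,360 (J) > 3,850 (K) > 2,210 (G) > …
I has the highest bid and pays exactly that: £8,930.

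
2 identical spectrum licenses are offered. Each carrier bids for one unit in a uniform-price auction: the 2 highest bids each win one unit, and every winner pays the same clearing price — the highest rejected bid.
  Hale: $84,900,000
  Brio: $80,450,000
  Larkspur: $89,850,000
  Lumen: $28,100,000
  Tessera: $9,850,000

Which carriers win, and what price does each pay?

Larkspur, Hale; each pays $80,450,000

Sorting: 89,850,000 (Larkspur), 84,900,000 (Hale), 80,450,000 (Brio), 28,100,000 (Lumen), …
Winners (2 units): Larkspur, Hale.
Clearing price = highest rejected bid = $80,450,000.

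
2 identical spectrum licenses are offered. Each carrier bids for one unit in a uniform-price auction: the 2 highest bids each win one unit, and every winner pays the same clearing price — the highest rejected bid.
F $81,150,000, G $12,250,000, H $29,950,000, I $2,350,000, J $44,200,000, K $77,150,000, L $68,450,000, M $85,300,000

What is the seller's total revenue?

Total revenue: $154,300,000

Ordering the bids: 85,300,000 (M), 81,150,000 (F), 77,150,000 (K), 68,450,000 (L), …
Top 2: M, F.
Clearing price = highest rejected bid = $77,150,000.
Total revenue = 2 × $77,150,000 = $154,300,000.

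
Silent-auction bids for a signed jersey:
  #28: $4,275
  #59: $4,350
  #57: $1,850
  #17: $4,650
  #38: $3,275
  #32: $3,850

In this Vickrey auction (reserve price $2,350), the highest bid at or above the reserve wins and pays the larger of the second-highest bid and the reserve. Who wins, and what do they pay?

#17 pays $4,350

Vickrey auction (reserve price $2,350): the highest bid at or above the reserve wins and pays the larger of the second-highest bid and the reserve.
Bids in order: 4,650 (#17) > 4,350 (#59) > 4,275 (#28) > 3,850 (#32) > 3,275 (#38) > 1,850 (#57)
#17 has the top bid at or above the reserve ($4,650).
max(second-highest $4,350, reserve $2,350) = $4,350; the reserve does not bind.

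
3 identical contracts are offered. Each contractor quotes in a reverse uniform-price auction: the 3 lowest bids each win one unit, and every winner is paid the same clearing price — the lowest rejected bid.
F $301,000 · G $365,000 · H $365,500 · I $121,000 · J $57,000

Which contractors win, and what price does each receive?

Sorting: 57,000 (J), 121,000 (I), 301,000 (F), 365,000 (G), 365,500 (H)
Lowest 3: J, I, F.
Lowest unsuccessful bid: $365,000 → clearing price.

J, I, F; each is paid $365,000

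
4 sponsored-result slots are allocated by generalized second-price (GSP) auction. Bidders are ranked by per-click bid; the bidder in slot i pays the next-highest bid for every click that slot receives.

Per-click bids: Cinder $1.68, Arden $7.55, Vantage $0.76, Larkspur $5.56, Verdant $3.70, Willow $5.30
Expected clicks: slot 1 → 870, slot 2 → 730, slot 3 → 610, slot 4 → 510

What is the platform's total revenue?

Total revenue: $11820.00

Per-click bids in order: $7.55 (Arden) > $5.56 (Larkspur) > $5.30 (Willow) > $3.70 (Verdant) > $1.68 (Cinder) > …
Slot 1: Arden pays $5.56 × 870 = $4837.20
Slot 2: Larkspur pays $5.30 × 730 = $3869.00
Slot 3: Willow pays $3.70 × 610 = $2257.00
Slot 4: Verdant pays $1.68 × 510 = $856.80
Total = $11820.00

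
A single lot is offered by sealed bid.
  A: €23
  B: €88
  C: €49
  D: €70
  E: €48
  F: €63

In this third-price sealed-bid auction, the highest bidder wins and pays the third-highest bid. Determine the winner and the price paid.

Third-price sealed-bid auction: the highest bidder wins and pays the third-highest bid.
Bids ranked: 88 (B) > 70 (D) > 63 (F) > 49 (C) > 48 (E) > 23 (A)
B wins; payment is bid #3 in the ranking = €63.

B pays €63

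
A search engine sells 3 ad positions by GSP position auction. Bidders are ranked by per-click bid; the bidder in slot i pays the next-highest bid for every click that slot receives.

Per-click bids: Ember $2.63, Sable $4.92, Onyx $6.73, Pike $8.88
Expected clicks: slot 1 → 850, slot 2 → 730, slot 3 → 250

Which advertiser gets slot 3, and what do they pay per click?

Sorting advertisers: $8.88 (Pike) > $6.73 (Onyx) > $4.92 (Sable) > $2.63 (Ember)
Slot 3 goes to the third-ranked bidder, Sable, who pays the next bid down: $2.63/click.

Sable; $2.63 per click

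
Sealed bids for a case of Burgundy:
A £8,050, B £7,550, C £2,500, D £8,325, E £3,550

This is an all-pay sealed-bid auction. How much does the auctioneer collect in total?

Rule: the highest bidder wins the item, but every bidder pays their own bid.
Bids ranked: 8,325 (D) > 8,050 (A) > 7,550 (B) > 3,550 (E) > 2,500 (C)
D wins with the top bid; all bids are sunk regardless.
Every bidder forfeits their bid regardless of winning.
Revenue = 8,050 + 7,550 + 2,500 + 8,325 + 3,550 = £29,975.

Total revenue: £29,975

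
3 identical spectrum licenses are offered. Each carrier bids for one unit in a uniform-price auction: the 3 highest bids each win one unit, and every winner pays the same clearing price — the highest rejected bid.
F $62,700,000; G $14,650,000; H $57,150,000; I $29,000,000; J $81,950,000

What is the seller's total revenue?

Ordering the bids: 81,950,000 (J), 62,700,000 (F), 57,150,000 (H), 29,000,000 (I), 14,650,000 (G)
The 3 highest are J, F, H.
First losing bid is I's $29,000,000, which sets the uniform price.
Total revenue = 3 × $29,000,000 = $87,000,000.

Total revenue: $87,000,000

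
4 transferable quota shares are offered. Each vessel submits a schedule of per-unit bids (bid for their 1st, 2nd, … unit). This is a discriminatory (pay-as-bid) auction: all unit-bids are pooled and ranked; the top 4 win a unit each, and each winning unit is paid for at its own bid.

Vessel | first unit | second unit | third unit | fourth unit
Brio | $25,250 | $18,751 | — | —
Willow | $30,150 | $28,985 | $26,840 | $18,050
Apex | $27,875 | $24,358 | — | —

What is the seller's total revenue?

Pooled unit-bids ranked (top 4): 30,150 (Willow-1), 28,985 (Willow-2), 27,875 (Apex-1), 26,840 (Willow-3)
Next rejected bid: $25,250 (not a price — pay-as-bid).
Each winning unit pays its own bid.
Revenue = 30,150 + 28,985 + 27,875 + 26,840 = $113,850.

Total revenue: $113,850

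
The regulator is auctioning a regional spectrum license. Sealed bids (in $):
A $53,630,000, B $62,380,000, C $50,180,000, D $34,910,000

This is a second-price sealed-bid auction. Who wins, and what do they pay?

B pays $53,630,000

Rule: the highest bidder wins and pays the second-highest bid.
Bids in order: 62,380,000 (B) > 53,630,000 (A) > 50,180,000 (C) > 34,910,000 (D)
B wins with the highest bid; price is set by the runner-up at $53,630,000.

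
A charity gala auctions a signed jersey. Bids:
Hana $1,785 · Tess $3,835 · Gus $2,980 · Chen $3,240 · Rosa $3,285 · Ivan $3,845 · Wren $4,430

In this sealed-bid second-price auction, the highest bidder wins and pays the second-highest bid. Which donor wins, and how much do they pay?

Bids in order: 4,430 (Wren) > 3,845 (Ivan) > 3,835 (Tess) > 3,285 (Rosa) > 3,240 (Chen) > 2,980 (Gus) > …
Second-price: Wren pays Ivan's bid of $3,845.

Wren pays $3,845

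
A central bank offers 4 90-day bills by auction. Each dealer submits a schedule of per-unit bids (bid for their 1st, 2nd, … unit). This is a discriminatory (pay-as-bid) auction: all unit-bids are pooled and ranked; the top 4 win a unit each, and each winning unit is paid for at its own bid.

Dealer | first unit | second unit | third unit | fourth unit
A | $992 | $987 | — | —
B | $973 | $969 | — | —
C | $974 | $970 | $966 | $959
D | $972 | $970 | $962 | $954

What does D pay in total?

Pooled unit-bids ranked (top 4): 992 (A-1), 987 (A-2), 974 (C-1), 973 (B-1)
Next rejected bid: $972 (not a price — pay-as-bid).
D wins no units.

D pays $0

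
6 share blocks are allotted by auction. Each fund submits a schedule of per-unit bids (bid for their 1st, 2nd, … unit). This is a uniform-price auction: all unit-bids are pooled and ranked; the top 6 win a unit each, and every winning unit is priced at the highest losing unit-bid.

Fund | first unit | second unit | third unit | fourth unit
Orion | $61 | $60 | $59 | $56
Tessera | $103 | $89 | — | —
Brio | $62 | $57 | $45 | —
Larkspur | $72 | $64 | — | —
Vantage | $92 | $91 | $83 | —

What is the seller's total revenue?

Merging the schedules and taking the best 6: 103 (Tessera-1), 92 (Vantage-1), 91 (Vantage-2), 89 (Tessera-2), 83 (Vantage-3), 72 (Larkspur-1)
The (k+1)-th unit-bid is $64.
Allocation: Larkspur 1, Tessera 2, Vantage 3. Every unit priced at $64.
Revenue = 6 × 64 = $384.

Total revenue: $384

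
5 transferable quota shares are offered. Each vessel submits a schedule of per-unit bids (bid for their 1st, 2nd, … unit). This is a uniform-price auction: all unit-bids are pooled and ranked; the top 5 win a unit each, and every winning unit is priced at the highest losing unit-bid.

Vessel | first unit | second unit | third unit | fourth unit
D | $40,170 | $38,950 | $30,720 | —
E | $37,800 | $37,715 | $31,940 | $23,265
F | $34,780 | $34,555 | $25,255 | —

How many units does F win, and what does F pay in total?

Pooled unit-bids ranked (top 5): 40,170 (D-1), 38,950 (D-2), 37,800 (E-1), 37,715 (E-2), 34,780 (F-1)
The (k+1)-th unit-bid is $34,555.
F wins 1 unit(s) at $34,555 each.

F: 1 unit, pays $34,555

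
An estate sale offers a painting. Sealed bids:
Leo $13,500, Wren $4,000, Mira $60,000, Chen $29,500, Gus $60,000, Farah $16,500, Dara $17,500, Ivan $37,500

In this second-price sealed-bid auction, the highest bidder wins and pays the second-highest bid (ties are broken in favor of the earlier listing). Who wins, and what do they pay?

Bids in order: 60,000 (Mira) > 60,000 (Gus) > 37,500 (Ivan) > 29,500 (Chen) > 17,500 (Dara) > 16,500 (Farah) > …
Mira and Gus tie at $60,000; tie-break gives it to Mira.
Second-price: Mira pays Gus's bid of $60,000.

Mira pays $60,000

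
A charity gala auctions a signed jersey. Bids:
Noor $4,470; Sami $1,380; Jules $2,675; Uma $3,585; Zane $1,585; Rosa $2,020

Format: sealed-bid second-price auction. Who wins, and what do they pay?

Sorting bids: 4,470 (Noor) > 3,585 (Uma) > 2,675 (Jules) > 2,020 (Rosa) > 1,585 (Zane) > 1,380 (Sami)
Second-price: Noor pays Uma's bid of $3,585.

Noor pays $3,585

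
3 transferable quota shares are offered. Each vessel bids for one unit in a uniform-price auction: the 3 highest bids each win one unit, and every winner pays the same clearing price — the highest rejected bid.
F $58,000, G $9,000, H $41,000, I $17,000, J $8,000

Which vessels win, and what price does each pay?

Bids ranked high→low: 58,000 (F), 41,000 (H), 17,000 (I), 9,000 (G), 8,000 (J)
The 3 highest are F, H, I.
First losing bid is G's $9,000, which sets the uniform price.

F, H, I; each pays $9,000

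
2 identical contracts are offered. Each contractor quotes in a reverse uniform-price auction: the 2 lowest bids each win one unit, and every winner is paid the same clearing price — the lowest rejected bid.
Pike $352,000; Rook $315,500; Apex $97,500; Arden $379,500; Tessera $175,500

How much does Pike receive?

Pike is paid $0

Ordering the bids: 97,500 (Apex), 175,500 (Tessera), 315,500 (Rook), 352,000 (Pike), …
Lowest 2: Apex, Tessera.
Clearing price = lowest rejected bid = $315,500.
Pike does not win → is paid $0.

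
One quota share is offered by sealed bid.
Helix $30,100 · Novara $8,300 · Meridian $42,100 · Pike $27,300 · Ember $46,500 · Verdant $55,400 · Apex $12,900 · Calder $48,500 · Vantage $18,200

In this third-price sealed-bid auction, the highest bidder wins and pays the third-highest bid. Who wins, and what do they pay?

Bids in order: 55,400 (Verdant) > 48,500 (Calder) > 46,500 (Ember) > 42,100 (Meridian) > 30,100 (Helix) > 27,300 (Pike) > …
Verdant is highest; pays the third-highest bid, $46,500.

Verdant pays $46,500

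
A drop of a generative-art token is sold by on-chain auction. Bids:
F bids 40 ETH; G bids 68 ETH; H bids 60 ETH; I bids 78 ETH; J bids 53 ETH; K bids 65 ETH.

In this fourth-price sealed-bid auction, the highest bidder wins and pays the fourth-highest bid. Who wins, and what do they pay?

Bids ranked: 78 (I) > 68 (G) > 65 (K) > 60 (H) > 53 (J) > 40 (F)
I wins; payment is bid #4 in the ranking = 60 ETH.

I pays 60 ETH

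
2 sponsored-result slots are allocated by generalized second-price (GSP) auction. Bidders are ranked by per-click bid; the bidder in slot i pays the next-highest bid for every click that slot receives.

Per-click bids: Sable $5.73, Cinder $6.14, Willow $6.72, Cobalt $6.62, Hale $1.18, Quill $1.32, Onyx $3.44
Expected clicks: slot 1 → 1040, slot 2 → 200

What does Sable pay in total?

Sable pays $0.00

Ranked by bid: $6.72 (Willow) > $6.62 (Cobalt) > $6.14 (Cinder) > …
Sable ranks below slot 2 → no slot, pays nothing.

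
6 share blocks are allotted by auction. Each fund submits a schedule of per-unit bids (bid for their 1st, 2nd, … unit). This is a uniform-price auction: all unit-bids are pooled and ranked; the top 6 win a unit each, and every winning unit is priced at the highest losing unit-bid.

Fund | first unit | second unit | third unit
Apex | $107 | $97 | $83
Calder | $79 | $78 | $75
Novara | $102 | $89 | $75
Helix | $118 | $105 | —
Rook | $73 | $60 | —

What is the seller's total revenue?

Total revenue: $498

All unit-bids, highest first — top 6: 118 (Helix-1), 107 (Apex-1), 105 (Helix-2), 102 (Novara-1), 97 (Apex-2), 89 (Novara-2)
First bid not allocated: $83.
Allocation: Apex 2, Helix 2, Novara 2. Every unit priced at $83.
Revenue = 6 × 83 = $498.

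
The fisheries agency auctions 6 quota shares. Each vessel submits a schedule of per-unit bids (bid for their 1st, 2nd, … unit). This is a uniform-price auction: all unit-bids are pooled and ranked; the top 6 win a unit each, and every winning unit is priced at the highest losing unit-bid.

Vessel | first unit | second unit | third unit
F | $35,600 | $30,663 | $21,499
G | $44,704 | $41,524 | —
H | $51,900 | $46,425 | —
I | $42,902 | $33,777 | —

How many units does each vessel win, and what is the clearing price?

F 1, G 2, H 2, I 1; clearing price $33,777

Pooled unit-bids ranked (top 6): 51,900 (H-1), 46,425 (H-2), 44,704 (G-1), 42,902 (I-1), 41,524 (G-2), 35,600 (F-1)
The (k+1)-th unit-bid is $33,777.
Allocation: F 1, G 2, H 2, I 1.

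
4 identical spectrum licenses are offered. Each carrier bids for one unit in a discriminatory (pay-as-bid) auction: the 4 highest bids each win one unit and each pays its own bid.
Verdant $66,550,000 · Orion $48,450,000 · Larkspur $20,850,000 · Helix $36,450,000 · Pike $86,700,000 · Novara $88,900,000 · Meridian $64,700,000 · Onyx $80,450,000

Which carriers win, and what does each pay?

Novara $88,900,000, Pike $86,700,000, Onyx $80,450,000, Verdant $66,550,000

Sorting: 88,900,000 (Novara), 86,700,000 (Pike), 80,450,000 (Onyx), 66,550,000 (Verdant), 64,700,000 (Meridian), 48,450,000 (Orion), …
Winners (4 units): Novara, Pike, Onyx, Verdant.
Each winner pays its own bid: Novara $88,900,000, Pike $86,700,000, Onyx $80,450,000, Verdant $66,550,000.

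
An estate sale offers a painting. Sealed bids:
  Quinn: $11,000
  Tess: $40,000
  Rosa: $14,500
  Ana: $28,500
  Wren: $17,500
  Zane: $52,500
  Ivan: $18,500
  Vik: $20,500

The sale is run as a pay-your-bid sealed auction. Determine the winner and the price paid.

Pay-your-bid sealed auction: the highest bidder wins and pays their own bid.
Bids ranked: 52,500 (Zane) > 40,000 (Tess) > 28,500 (Ana) > 20,500 (Vik) > 18,500 (Ivan) > 17,500 (Wren) > …
Zane is highest → pays own bid, $52,500.

Zane pays $52,500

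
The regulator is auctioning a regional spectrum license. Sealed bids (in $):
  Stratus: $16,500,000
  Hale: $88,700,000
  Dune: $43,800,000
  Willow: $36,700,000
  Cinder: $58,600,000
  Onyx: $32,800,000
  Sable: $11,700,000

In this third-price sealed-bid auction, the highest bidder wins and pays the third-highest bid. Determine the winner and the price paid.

Hale pays $43,800,000

Rule: the highest bidder wins and pays the third-highest bid.
Bids ranked: 88,700,000 (Hale) > 58,600,000 (Cinder) > 43,800,000 (Dune) > 36,700,000 (Willow) > 32,800,000 (Onyx) > 16,500,000 (Stratus) > …
Hale is highest; pays the third-highest bid, $43,800,000.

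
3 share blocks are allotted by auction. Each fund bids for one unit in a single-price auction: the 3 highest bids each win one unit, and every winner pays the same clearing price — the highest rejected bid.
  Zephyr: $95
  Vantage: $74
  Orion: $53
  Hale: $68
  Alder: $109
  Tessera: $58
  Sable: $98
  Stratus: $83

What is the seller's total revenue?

Ordering the bids: 109 (Alder), 98 (Sable), 95 (Zephyr), 83 (Stratus), 74 (Vantage), …
The 3 highest are Alder, Sable, Zephyr.
Clearing price = highest rejected bid = $83.
Total revenue = 3 × $83 = $249.

Total revenue: $249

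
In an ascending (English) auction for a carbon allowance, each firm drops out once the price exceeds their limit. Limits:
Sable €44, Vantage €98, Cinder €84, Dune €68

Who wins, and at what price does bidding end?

Rule: the price rises until one bidder remains; the winner pays the price at which the last rival dropped out.
Limits in order: 98 (Vantage) > 84 (Cinder) > 68 (Dune) > 44 (Sable)
Once the price passes €84, only Vantage is left; the hammer falls at Cinder's limit of €84.

Vantage wins at €84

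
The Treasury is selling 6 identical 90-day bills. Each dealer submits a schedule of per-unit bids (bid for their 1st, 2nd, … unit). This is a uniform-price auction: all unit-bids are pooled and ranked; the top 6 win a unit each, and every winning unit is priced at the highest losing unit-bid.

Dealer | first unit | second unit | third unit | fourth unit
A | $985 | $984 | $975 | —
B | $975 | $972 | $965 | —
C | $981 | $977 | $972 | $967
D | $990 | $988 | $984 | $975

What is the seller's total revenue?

Total revenue: $5,862

All unit-bids, highest first — top 6: 990 (D-1), 988 (D-2), 985 (A-1), 984 (A-2), 984 (D-3), 981 (C-1)
Highest rejected unit-bid = $977.
Allocation: A 2, C 1, D 3. Every unit priced at $977.
Revenue = 6 × 977 = $5,862.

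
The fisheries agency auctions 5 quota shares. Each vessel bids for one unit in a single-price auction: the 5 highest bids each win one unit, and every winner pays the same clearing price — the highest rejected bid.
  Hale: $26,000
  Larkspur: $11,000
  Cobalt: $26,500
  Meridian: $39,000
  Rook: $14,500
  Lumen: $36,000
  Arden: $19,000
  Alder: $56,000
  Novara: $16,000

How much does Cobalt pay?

Bids ranked high→low: 56,000 (Alder), 39,000 (Meridian), 36,000 (Lumen), 26,500 (Cobalt), 26,000 (Hale), 19,000 (Arden), 16,000 (Novara), …
Winners (5 units): Alder, Meridian, Lumen, Cobalt, Hale.
Clearing price = highest rejected bid = $19,000.
Cobalt wins → pays $19,000.

Cobalt pays $19,000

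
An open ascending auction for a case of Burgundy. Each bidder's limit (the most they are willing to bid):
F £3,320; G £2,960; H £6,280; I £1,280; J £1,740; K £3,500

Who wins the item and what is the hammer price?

Ascending (English) auction: the price rises until one bidder remains; the winner pays the price at which the last rival dropped out.
Limits ranked: 6,280 (H) > 3,500 (K) > 3,320 (F) > 2,960 (G) > 1,740 (J) > 1,280 (I)
K is the last rival to drop out, at £3,500; H remains and wins at that price.

H wins at £3,500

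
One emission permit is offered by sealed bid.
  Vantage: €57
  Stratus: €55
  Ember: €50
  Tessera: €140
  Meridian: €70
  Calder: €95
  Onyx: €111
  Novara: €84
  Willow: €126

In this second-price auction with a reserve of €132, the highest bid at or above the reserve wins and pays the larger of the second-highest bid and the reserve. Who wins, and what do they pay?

Tessera pays €132

Bids ranked: 140 (Tessera) > 126 (Willow) > 111 (Onyx) > 95 (Calder) > 84 (Novara) > 70 (Meridian) > …
Highest eligible bid: Tessera at €140.
Second-highest bid €126 is below the reserve €132, so the reserve binds → payment €132.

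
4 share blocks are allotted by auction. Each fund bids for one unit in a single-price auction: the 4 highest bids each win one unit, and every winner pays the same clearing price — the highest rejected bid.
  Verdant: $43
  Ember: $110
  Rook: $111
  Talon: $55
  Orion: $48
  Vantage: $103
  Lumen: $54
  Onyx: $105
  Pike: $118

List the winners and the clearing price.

Pike, Rook, Ember, Onyx; each pays $103

Ordering the bids: 118 (Pike), 111 (Rook), 110 (Ember), 105 (Onyx), 103 (Vantage), 55 (Talon), …
The 4 highest are Pike, Rook, Ember, Onyx.
Highest unsuccessful bid: $103 → clearing price.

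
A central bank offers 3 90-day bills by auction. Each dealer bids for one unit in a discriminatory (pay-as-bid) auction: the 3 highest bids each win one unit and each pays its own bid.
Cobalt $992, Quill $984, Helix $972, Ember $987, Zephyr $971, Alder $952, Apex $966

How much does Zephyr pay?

Sorting: 992 (Cobalt), 987 (Ember), 984 (Quill), 972 (Helix), 971 (Zephyr), …
Winners (3 units): Cobalt, Ember, Quill.
Zephyr does not win → $0.

Zephyr pays $0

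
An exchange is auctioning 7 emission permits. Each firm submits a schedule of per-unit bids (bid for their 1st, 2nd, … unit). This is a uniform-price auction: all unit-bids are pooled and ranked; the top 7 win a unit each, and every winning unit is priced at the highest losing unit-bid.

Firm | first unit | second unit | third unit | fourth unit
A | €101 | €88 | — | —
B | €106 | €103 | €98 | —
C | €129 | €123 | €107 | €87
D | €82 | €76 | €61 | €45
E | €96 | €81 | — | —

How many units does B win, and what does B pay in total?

Pooled unit-bids ranked (top 7): 129 (C-1), 123 (C-2), 107 (C-3), 106 (B-1), 103 (B-2), 101 (A-1), 98 (B-3)
The (k+1)-th unit-bid is €96.
B wins 3 unit(s) at €96 each.

B: 3 units, pays €288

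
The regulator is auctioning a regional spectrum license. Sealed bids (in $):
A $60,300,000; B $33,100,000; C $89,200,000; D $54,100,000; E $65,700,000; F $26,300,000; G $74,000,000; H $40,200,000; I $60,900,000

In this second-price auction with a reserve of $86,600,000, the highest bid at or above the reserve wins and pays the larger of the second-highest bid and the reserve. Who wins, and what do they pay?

C pays $86,600,000

Bids ranked: 89,200,000 (C) > 74,000,000 (G) > 65,700,000 (E) > 60,900,000 (I) > 60,300,000 (A) > 54,100,000 (D) > …
Highest eligible bid: C at $89,200,000.
max(second-highest $74,000,000, reserve $86,600,000) = $86,600,000.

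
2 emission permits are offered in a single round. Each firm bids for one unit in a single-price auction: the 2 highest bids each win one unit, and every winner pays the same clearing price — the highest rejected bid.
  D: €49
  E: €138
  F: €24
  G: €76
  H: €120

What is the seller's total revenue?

Total revenue: €152

Bids ranked high→low: 138 (E), 120 (H), 76 (G), 49 (D), …
Top 2: E, H.
Highest unsuccessful bid: €76 → clearing price.
Total revenue = 2 × €76 = €152.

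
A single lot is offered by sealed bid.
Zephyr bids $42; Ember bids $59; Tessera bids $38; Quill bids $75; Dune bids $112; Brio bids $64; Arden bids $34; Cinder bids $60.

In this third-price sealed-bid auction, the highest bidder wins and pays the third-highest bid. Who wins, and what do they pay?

Dune pays $64

Rule: the highest bidder wins and pays the third-highest bid.
Bids ranked: 112 (Dune) > 75 (Quill) > 64 (Brio) > 60 (Cinder) > 59 (Ember) > 42 (Zephyr) > …
Dune is highest; pays the third-highest bid, $64.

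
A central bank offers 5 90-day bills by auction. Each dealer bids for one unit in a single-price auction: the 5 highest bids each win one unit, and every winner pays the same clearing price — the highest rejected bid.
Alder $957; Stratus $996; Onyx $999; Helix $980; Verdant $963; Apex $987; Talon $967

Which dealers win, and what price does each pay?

Onyx, Stratus, Apex, Helix, Talon; each pays $963

Ordering the bids: 999 (Onyx), 996 (Stratus), 987 (Apex), 980 (Helix), 967 (Talon), 963 (Verdant), 957 (Alder)
Winners (5 units): Onyx, Stratus, Apex, Helix, Talon.
First losing bid is Verdant's $963, which sets the uniform price.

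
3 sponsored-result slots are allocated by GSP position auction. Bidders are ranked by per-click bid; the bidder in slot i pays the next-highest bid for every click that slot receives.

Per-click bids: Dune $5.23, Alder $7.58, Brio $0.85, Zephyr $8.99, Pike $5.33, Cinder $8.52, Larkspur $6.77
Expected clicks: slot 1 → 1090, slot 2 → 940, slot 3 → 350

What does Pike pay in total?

Pike pays $0.00

Ranked by bid: $8.99 (Zephyr) > $8.52 (Cinder) > $7.58 (Alder) > $6.77 (Larkspur) > …
Pike ranks below slot 3 → no slot, pays nothing.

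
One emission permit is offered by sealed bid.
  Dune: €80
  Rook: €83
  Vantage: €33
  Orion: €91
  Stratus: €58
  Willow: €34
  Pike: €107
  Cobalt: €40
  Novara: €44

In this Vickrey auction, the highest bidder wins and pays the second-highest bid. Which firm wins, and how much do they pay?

Pike pays €91

Vickrey auction: the highest bidder wins and pays the second-highest bid.
Bids in order: 107 (Pike) > 91 (Orion) > 83 (Rook) > 80 (Dune) > 58 (Stratus) > 44 (Novara) > …
Second-price: Pike pays Orion's bid of €91.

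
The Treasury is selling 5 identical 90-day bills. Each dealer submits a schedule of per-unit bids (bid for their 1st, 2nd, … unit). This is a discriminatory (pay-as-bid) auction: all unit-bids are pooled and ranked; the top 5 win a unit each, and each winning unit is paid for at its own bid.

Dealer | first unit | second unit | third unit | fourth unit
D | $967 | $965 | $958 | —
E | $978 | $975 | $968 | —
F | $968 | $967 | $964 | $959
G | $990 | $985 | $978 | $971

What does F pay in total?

F pays $0

All unit-bids, highest first — top 5: 990 (G-1), 985 (G-2), 978 (E-1), 978 (G-3), 975 (E-2)
Next rejected bid: $971 (not a price — pay-as-bid).
F wins no units.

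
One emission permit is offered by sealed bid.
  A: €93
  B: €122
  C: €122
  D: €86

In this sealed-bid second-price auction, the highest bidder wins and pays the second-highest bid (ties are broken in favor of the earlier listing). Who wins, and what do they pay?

Bids in order: 122 (B) > 122 (C) > 93 (A) > 86 (D)
B and C tie at €122; tie-break gives it to B.
B wins with the highest bid; price is set by the runner-up at €122.

B pays €122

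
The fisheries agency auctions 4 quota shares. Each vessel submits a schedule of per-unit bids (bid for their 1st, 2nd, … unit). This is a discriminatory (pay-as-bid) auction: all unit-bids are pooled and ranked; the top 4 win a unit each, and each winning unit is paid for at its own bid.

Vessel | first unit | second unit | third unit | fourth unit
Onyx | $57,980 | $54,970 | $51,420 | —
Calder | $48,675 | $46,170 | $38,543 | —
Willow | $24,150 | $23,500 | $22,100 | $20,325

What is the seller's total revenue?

Merging the schedules and taking the best 4: 57,980 (Onyx-1), 54,970 (Onyx-2), 51,420 (Onyx-3), 48,675 (Calder-1)
Next rejected bid: $46,170 (not a price — pay-as-bid).
Each winning unit pays its own bid.
Revenue = 57,980 + 54,970 + 51,420 + 48,675 = $213,045.

Total revenue: $213,045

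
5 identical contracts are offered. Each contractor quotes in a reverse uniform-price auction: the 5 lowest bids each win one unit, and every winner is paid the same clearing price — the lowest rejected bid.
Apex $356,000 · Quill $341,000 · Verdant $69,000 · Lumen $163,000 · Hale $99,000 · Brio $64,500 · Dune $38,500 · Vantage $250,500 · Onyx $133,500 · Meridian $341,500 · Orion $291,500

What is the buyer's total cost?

Sorting: 38,500 (Dune), 64,500 (Brio), 69,000 (Verdant), 99,000 (Hale), 133,500 (Onyx), 163,000 (Lumen), 250,500 (Vantage), …
Lowest 5: Dune, Brio, Verdant, Hale, Onyx.
Clearing price = lowest rejected bid = $163,000.
Total cost = 5 × $163,000 = $815,000.

Total cost: $815,000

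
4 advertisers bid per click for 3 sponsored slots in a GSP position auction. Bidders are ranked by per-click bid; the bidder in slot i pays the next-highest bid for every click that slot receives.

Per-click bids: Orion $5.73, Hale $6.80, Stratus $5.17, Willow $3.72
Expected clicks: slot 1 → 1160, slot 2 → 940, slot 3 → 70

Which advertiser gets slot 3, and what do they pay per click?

Stratus; $3.72 per click

Ranked by bid: $6.80 (Hale) > $5.73 (Orion) > $5.17 (Stratus) > $3.72 (Willow)
Slot 3 goes to the third-ranked bidder, Stratus, who pays the next bid down: $3.72/click.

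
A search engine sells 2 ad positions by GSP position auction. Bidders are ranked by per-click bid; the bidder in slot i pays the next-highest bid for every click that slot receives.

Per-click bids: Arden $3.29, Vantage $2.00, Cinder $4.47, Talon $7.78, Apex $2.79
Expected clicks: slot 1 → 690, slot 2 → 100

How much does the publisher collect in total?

Per-click bids in order: $7.78 (Talon) > $4.47 (Cinder) > $3.29 (Arden) > …
Slot 1: Talon pays $4.47 × 690 = $3084.30
Slot 2: Cinder pays $3.29 × 100 = $329.00
Total = $3413.30

Total revenue: $3413.30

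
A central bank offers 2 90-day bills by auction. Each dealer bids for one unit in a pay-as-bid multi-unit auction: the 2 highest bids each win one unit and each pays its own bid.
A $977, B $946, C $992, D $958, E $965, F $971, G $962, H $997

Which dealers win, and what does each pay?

Ordering the bids: 997 (H), 992 (C), 977 (A), 971 (F), …
Winners (2 units): H, C.
Each winner pays its own bid: H $997, C $992.

H $997, C $992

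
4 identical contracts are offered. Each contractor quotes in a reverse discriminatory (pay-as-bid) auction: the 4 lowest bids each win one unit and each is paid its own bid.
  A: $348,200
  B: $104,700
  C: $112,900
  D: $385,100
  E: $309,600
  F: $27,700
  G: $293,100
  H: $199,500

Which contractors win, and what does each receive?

F $27,700, B $104,700, C $112,900, H $199,500

Ordering the bids: 27,700 (F), 104,700 (B), 112,900 (C), 199,500 (H), 293,100 (G), 309,600 (E), …
The 4 lowest are F, B, C, H.
Each winner is paid its own bid: F $27,700, B $104,700, C $112,900, H $199,500.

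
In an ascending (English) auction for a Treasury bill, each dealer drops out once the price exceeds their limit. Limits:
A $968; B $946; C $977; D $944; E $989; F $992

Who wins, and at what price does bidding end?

F wins at $989

Open ascending-bid auction: the price rises until one bidder remains; the winner pays the price at which the last rival dropped out.
Sorting limits: 992 (F) > 989 (E) > 977 (C) > 968 (A) > 946 (B) > 944 (D)
E is the last rival to drop out, at $989; F remains and wins at that price.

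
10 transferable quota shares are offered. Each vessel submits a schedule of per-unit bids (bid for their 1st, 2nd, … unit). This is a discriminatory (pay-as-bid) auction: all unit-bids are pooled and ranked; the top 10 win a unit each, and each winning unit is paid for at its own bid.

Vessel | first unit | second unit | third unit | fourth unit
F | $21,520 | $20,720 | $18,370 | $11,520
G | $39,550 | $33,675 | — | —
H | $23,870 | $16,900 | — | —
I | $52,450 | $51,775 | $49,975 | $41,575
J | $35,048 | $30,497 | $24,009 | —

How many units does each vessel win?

G 2, H 1, I 4, J 3

Pooled unit-bids ranked (top 10): 52,450 (I-1), 51,775 (I-2), 49,975 (I-3), 41,575 (I-4), 39,550 (G-1), 35,048 (J-1), 33,675 (G-2), 30,497 (J-2), 24,009 (J-3), 23,870 (H-1)
Next rejected bid: $21,520 (not a price — pay-as-bid).
Allocation: G 2, H 1, I 4, J 3.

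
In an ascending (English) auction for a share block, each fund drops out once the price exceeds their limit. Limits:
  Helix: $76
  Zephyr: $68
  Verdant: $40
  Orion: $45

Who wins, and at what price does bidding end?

Helix wins at $68

Open ascending-bid auction: the price rises until one bidder remains; the winner pays the price at which the last rival dropped out.
Limits in order: 76 (Helix) > 68 (Zephyr) > 45 (Orion) > 40 (Verdant)
Bidding ends when Zephyr exits at $68; Helix takes it.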